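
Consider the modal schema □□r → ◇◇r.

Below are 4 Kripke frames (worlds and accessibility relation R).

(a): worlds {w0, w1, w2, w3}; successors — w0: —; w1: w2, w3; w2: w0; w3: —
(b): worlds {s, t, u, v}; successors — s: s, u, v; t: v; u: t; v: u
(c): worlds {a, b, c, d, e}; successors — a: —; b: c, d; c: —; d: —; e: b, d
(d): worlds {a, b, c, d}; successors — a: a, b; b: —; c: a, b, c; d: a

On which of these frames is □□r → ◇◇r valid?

(b)

The schema corresponds to a generalized confluence (Geach) condition: ∀x ∃w (xR²w ∧ xR²w).
(a): fails — at w0 but no w with w0R²w and w0R²w.
(b): satisfies the condition.
(c): fails — at a but no w with aR²w and aR²w.
(d): fails — at b but no w with bR²w and bR²w.
Valid on: (b).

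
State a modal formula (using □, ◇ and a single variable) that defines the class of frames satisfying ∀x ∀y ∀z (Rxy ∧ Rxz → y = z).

A defining formula is ◇ψ → □ψ (the CD axiom).

◇ψ → □ψ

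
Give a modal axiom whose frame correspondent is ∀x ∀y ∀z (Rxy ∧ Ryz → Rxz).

A defining formula is □q → □□q (the 4 axiom).
Suppose □q→□□q is valid. Take Rxy, Ryz and set V(q)={w : Rxw}. Then □q at x, so □□q at x, so □q at y, so q at z, i.e. Rxz.

□q → □□q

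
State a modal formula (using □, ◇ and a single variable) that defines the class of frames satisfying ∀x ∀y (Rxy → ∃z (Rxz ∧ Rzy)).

□□r → □r

The condition is density. The C4 schema □□r → □r defines it.
Suppose □□r→□r is valid. Take Rxy and set V(r)={w : xR²w}. Then □□r at x, so □r at x, so r at y, i.e. ∃z(Rxz∧Rzy).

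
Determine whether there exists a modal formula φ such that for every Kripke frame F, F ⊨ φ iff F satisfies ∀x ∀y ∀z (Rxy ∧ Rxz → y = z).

Yes: it is partial functionality, defined by the CD schema ◇p → □p.
Suppose ◇p→□p is valid. Take Rxy, Rxz and set V(p)={y}. Then ◇p at x, so □p at x, so p at z, i.e. z=y.

Definable; ◇p → □p defines it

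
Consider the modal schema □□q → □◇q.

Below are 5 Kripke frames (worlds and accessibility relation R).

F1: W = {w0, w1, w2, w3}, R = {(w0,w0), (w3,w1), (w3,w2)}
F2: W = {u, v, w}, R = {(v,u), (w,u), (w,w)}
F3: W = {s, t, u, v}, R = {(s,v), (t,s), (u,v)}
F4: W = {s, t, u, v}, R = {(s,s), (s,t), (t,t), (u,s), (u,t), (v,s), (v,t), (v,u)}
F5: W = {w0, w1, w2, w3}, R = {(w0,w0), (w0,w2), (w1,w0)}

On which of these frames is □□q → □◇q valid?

The schema corresponds to a generalized confluence (Geach) condition: ∀x ∀z (xRz → ∃w (xR²w ∧ zRw)).
F1: fails — w3Rw1 but no w with w3R²w and w1Rw.
F2: fails — vRu but no t with vR²t and uRt.
F3: fails — sRv but no w with sR²w and vRw.
F4: ✓.
F5: fails — w0Rw2 but no w with w0R²w and w2Rw.
Valid on: F4.

F4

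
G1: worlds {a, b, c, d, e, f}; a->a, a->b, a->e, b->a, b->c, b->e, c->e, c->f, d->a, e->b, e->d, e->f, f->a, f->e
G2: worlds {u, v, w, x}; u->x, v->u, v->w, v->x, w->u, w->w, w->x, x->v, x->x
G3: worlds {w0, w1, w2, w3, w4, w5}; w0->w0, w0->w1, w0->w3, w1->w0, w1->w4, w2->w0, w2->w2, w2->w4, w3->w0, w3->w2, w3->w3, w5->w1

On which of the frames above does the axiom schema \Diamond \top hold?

The schema corresponds to seriality: \forall x \exists y Rxy.
G1: ✓.
G2: ✓.
G3: fails — world w4 has no successor.
Valid on: G1, G2.

G1, G2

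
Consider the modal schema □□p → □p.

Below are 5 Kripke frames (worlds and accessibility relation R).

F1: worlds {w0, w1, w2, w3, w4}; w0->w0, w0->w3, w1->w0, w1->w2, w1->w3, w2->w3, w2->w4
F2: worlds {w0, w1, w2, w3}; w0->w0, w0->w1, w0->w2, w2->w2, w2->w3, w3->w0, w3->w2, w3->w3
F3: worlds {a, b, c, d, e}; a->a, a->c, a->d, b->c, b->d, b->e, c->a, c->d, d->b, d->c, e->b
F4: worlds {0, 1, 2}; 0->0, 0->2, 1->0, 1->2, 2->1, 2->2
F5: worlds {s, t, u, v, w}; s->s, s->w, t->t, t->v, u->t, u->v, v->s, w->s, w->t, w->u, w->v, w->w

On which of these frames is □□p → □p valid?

Frame correspondent (Sahlqvist): ∀x ∀y (Rxy → ∃z (Rxz ∧ Rzy)) — i.e. density.
F1: fails — Rw1w2 but no z with Rw1z and Rzw2.
F2: ✓.
F3: fails — Reb but no z with Rez and Rzb.
F4: ✓.
F5: ✓.

F2, F4, F5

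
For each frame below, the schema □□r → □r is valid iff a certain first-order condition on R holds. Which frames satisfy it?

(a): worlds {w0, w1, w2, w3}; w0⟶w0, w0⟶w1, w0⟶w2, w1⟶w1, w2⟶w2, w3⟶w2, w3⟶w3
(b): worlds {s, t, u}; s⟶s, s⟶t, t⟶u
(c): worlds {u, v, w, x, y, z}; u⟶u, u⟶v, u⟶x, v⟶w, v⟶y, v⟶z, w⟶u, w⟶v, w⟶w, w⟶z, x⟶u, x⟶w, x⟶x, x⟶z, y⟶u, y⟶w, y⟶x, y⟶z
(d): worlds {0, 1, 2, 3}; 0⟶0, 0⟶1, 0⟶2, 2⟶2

This is the axiom for density; its first-order frame correspondent is ∀x ∀y (Rxy → ∃z (Rxz ∧ Rzy)).
(a): condition met.
(b): fails — Rtu but no z with Rtz and Rzu.
(c): fails — Rvy but no t with Rvt and Rty.
(d): condition met.
Valid on: (a), (d).

(a), (d)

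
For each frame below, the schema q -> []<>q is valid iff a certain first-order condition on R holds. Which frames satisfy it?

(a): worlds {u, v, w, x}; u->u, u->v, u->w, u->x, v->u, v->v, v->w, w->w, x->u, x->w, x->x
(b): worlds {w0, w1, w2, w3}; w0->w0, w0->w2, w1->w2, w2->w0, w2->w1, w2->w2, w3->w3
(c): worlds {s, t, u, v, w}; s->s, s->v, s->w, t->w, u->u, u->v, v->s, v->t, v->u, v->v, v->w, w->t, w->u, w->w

(b)

The schema corresponds to symmetry: forall x forall y (Rxy -> Ryx).
(a): fails — Rxw but not Rwx.
(b): holds.
(c): fails — Rwu but not Ruw.
Valid on: (b).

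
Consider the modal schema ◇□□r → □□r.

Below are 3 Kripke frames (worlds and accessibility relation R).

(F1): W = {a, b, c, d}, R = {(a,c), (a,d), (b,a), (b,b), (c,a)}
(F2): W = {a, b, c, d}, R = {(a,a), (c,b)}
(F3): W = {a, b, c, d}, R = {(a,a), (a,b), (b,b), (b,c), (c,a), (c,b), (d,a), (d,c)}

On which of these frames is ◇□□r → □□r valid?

Frame correspondent (Sahlqvist): ∀x ∀y ∀z ((xRy ∧ xR²z) → ∃w (yR²w ∧ z = w)) — i.e. a generalized confluence (Geach) condition.
(F1): fails — aRc, aR²a but no w with cR²w and a=w.
(F2): holds.
(F3): holds.

(F2), (F3)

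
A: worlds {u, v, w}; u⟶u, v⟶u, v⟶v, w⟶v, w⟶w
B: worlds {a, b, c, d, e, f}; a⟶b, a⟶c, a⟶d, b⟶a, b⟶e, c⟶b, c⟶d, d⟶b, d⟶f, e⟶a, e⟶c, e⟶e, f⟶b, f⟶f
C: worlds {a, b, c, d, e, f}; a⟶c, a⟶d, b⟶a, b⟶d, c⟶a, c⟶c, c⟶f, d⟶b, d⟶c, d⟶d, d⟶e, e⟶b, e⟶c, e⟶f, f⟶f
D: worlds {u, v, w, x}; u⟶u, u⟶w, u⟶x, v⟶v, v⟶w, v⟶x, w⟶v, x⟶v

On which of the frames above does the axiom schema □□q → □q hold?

Frame correspondent (Sahlqvist): ∀x ∀y (Rxy → ∃z (Rxz ∧ Rzy)) — i.e. density.
A: satisfies the condition.
B: fails — Rcd but no z with Rcz and Rzd.
C: fails — Reb but no z with Rez and Rzb.
D: satisfies the condition.
Valid on: A, D.

A, D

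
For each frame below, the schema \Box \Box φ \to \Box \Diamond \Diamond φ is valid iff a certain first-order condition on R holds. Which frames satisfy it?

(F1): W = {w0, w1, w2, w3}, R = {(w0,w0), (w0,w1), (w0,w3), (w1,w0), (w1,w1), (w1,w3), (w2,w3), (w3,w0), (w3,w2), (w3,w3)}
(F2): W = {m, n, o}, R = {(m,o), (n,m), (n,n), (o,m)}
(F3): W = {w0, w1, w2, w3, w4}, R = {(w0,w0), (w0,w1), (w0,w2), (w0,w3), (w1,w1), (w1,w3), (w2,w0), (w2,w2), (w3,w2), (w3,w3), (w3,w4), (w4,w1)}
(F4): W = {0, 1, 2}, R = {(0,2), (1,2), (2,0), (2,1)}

(F1), (F3)

The schema corresponds to a generalized confluence (Geach) condition: \forall x \forall z (xRz \to \exists w (x R^2 w \wedge z R^2 w)).
(F1): condition met.
(F2): fails — mRo but no w with mR²w and oR²w.
(F3): condition met.
(F4): fails — 0R2 but no w with 0R²w and 2R²w.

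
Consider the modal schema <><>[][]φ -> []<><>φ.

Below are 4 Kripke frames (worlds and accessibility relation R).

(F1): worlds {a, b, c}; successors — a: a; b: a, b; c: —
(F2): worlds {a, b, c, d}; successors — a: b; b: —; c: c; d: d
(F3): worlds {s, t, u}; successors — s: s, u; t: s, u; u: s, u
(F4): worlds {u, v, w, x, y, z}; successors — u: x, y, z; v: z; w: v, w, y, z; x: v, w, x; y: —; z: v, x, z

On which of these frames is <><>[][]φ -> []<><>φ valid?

(F1), (F2), (F3)

Frame correspondent (Sahlqvist): forall x forall y forall z ((x R^2 y & xRz) -> exists w (y R^2 w & z R^2 w)) — i.e. a generalized confluence (Geach) condition.
(F1): holds.
(F2): holds.
(F3): holds.
(F4): fails — uR²v, uRy but no t with vR²t and yR²t.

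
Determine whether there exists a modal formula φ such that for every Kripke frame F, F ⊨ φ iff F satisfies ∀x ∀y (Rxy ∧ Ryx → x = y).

No

Any modally definable frame class is closed under surjective bounded morphisms.
The 4-cycle (worlds s,t,u,v with s→t→u→v→s) is antisymmetric. Sending even-indexed worlds to a and odd-indexed worlds to b is a surjective bounded morphism onto the two-world frame with a↔b, which is not antisymmetric.
Hence antisymmetry is not modally definable.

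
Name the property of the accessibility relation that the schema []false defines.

emptiness of R

This is the Ver axiom.
It corresponds to emptiness of R: forall x forall y ~Rxy.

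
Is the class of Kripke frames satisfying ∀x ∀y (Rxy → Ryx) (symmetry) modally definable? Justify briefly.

Yes, by p → □◇p

Yes: it is symmetry, defined by the B schema p → □◇p.
Suppose p→□◇p is valid. Take Rxy and set V(p)={x}. Then p at x, so □◇p at x, so ◇p at y, so some z with Ryz has p; z=x, i.e. Ryx.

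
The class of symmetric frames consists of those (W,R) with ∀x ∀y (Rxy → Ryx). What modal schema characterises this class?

ψ → □◇ψ

A defining formula is ψ → □◇ψ (the B axiom).
Suppose ψ→□◇ψ is valid. Take Rxy and set V(ψ)={x}. Then ψ at x, so □◇ψ at x, so ◇ψ at y, so some z with Ryz has ψ; z=x, i.e. Ryx.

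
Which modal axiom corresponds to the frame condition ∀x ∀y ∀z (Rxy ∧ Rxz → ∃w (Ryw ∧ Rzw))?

◇□q → □◇q

A defining formula is ◇□q → □◇q (the .2 axiom).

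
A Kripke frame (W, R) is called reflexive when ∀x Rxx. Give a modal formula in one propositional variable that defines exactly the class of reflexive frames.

□p → p

This is reflexivity; the standard corresponding axiom is T: □p → p.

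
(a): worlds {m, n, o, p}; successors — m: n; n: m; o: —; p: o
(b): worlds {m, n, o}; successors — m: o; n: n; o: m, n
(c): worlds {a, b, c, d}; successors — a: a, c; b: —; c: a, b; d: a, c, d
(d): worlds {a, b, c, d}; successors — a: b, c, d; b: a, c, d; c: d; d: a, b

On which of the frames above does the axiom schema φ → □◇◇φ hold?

(d)

Frame correspondent (Sahlqvist): ∀x ∀z (xRz → ∃w (x = w ∧ zR²w)) — i.e. a generalized confluence (Geach) condition.
(a): fails — mRn but no w with m=w and nR²w.
(b): fails — mRo but no w with m=w and oR²w.
(c): fails — cRb but no w with c=w and bR²w.
(d): satisfies the condition.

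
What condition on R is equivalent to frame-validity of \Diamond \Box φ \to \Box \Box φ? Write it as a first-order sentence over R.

This is a Sahlqvist (Geach-type) schema ◇^1□^1φ → □^2◇^0φ.
Minimal-valuation argument: fix x; take any y with xR^1y and any z with xR^2z. Set V(φ) to the set of worlds R-reachable from y in exactly 1 step. Then □^1φ holds at y, so the antecedent holds at x; validity forces ◇^0φ at z, giving a w with zR^0w and yR^1w.
First-order correspondent: \forall x \forall y \forall z ((xRy \wedge x R^2 z) \to \exists w (yRw \wedge z = w)).

\forall x \forall y \forall z ((xRy \wedge x R^2 z) \to \exists w (yRw \wedge z = w))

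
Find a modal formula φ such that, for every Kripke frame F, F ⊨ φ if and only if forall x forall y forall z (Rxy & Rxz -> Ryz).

A defining formula is ◇r → □◇r (the 5 axiom).

◇r → □◇r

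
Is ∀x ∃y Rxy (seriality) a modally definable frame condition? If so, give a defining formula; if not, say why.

Yes, by □q → ◇q

Yes: it is seriality, defined by the D schema □q → ◇q.
Suppose □q→◇q is valid. At any x set V(q)=W. Then □q at x, so ◇q at x, so x has a successor.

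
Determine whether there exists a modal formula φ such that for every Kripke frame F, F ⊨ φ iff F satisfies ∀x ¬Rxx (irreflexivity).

Not definable by any modal formula

Modal frame validity is preserved under surjective bounded morphisms.
The 5-cycle (worlds a,b,c,d,e with a→b→c→d→e→a) is irreflexive, and the map sending every world to a single reflexive point • is a surjective bounded morphism (forth: every edge maps to (•,•); back: every world has a successor). So any modal formula valid on the 5-cycle is also valid on the reflexive point, which is not irreflexive.
So no modal formula (or set of formulas) defines exactly the irreflexive frames.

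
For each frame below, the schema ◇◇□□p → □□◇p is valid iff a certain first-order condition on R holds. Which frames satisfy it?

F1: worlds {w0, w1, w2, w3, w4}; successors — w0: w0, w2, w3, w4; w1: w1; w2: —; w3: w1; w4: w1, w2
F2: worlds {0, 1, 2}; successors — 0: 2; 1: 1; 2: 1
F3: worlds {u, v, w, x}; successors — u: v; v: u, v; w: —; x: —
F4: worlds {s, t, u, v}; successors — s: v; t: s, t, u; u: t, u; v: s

F2, F3

The schema corresponds to a generalized confluence (Geach) condition: ∀x ∀y ∀z ((xR²y ∧ xR²z) → ∃w (yR²w ∧ zRw)).
F1: fails — w0R²w0, w0R²w2 but no w with w0R²w and w2Rw.
F2: ✓.
F3: ✓.
F4: fails — sR²s, sR²s but no w with sR²w and sRw.
Valid on: F2, F3.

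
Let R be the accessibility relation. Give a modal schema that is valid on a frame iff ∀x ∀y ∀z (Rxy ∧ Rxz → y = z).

A defining formula is ◇r → □r (the CD axiom).

◇r → □r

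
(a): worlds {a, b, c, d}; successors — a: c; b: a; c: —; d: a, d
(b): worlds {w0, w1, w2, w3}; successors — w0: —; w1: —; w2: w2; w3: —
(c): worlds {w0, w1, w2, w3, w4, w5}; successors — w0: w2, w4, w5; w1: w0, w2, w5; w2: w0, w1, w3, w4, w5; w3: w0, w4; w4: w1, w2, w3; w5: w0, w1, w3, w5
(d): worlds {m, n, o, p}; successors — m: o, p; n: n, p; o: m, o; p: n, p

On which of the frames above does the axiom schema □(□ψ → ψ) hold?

Frame correspondent (Sahlqvist): ∀x ∀y (Rxy → Ryy) — i.e. shift-reflexivity.
(a): fails — Rac but not Rcc.
(b): ✓.
(c): fails — Rw5w1 but not Rw1w1.
(d): fails — Rom but not Rmm.

(b)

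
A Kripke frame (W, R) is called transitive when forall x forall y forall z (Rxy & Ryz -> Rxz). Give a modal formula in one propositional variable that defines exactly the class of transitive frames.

The condition is transitivity. The 4 schema □s → □□s defines it.
Suppose □s→□□s is valid. Take Rxy, Ryz and set V(s)={w : Rxw}. Then □s at x, so □□s at x, so □s at y, so s at z, i.e. Rxz.

□s → □□s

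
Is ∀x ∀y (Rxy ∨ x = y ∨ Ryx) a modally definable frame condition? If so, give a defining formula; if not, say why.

If a class were modally definable it would be closed under disjoint unions (Goldblatt–Thomason).
Take 3 disjoint single-world reflexive frames: each is trivially connected, but their disjoint union has 3 worlds with no edge between distinct components, so it is not connected.
So no modal formula (or set of formulas) defines exactly the connected frames.

No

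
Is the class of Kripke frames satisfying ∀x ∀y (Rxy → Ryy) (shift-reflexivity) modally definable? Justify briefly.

The condition is shift-reflexivity. A defining modal formula is □(□q → q).
Suppose □(□q→q) is valid. Take Rxy and set V(q)={w : Ryw}. Then at y, □q holds; since □(□q→q) at x, □q→q at y, so q at y, i.e. Ryy.

Yes — defined by □(□q → q)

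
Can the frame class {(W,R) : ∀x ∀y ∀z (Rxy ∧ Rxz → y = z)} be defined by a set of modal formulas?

Yes: it is partial functionality, defined by the CD schema ◇q → □q.
Suppose ◇q→□q is valid. Take Rxy, Rxz and set V(q)={y}. Then ◇q at x, so □q at x, so q at z, i.e. z=y.

Definable; ◇q → □q defines it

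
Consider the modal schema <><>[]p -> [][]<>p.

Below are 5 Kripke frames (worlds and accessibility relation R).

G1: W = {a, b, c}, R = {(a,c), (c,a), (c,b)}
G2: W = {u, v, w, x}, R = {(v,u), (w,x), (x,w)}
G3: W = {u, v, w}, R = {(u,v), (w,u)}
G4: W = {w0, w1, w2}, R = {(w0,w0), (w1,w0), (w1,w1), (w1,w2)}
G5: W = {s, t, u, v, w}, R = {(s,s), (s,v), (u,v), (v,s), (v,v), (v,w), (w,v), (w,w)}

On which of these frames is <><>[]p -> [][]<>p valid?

G2, G5

Frame correspondent (Sahlqvist): forall x forall y forall z ((x R^2 y & x R^2 z) -> exists w (yRw & zRw)) — i.e. a generalized confluence (Geach) condition.
G1: fails — aR²a, aR²b but no w with aRw and bRw.
G2: ✓.
G3: fails — wR²v, wR²v but no t with vRt and vRt.
G4: fails — w1R²w0, w1R²w2 but no w with w0Rw and w2Rw.
G5: ✓.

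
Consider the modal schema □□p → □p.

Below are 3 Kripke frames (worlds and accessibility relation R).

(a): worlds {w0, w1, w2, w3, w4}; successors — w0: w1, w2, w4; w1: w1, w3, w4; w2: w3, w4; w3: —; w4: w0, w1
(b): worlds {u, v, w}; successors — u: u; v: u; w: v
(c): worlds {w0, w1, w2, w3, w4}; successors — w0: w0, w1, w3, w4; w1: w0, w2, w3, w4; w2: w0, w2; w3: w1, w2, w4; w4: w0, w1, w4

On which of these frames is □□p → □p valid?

This is the axiom for density; its first-order frame correspondent is ∀x ∀y (Rxy → ∃z (Rxz ∧ Rzy)).
(a): fails — Rw2w4 but no z with Rw2z and Rzw4.
(b): fails — Rwv but no z with Rwz and Rzv.
(c): holds.

(c)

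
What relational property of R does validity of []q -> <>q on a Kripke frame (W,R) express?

This schema is the D axiom.
It corresponds to seriality: forall x exists y Rxy.

seriality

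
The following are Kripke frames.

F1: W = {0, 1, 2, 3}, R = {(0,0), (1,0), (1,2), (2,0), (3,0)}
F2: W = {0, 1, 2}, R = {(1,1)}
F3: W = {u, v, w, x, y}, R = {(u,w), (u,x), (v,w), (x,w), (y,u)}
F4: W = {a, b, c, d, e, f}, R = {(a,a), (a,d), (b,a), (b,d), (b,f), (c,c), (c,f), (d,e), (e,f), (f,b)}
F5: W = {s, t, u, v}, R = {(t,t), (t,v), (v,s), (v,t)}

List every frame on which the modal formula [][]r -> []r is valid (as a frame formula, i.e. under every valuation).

This is the axiom for density; its first-order frame correspondent is forall x forall y (Rxy -> exists z (Rxz & Rzy)).
F1: fails — R12 but no z with R1z and Rz2.
F2: ✓.
F3: fails — Rxw but no z with Rxz and Rzw.
F4: fails — Rbf but no z with Rbz and Rzf.
F5: fails — Rvs but no z with Rvz and Rzs.

F2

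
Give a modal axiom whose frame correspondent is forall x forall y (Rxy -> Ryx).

This is symmetry; the standard corresponding axiom is B: q → □◇q.

q → □◇q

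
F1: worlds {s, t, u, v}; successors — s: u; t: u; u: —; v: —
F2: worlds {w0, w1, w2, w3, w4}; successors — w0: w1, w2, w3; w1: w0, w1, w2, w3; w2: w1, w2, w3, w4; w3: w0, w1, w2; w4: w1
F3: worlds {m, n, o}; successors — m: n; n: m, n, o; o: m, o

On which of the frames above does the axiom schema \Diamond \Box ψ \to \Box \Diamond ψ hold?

The schema corresponds to convergence: \forall x \forall y \forall z (Rxy \wedge Rxz \to \exists w (Ryw \wedge Rzw)).
F1: fails — Rsu and Rsu but u and u have no common successor.
F2: satisfies the condition.
F3: fails — Rno and Rnm but o and m have no common successor.

F2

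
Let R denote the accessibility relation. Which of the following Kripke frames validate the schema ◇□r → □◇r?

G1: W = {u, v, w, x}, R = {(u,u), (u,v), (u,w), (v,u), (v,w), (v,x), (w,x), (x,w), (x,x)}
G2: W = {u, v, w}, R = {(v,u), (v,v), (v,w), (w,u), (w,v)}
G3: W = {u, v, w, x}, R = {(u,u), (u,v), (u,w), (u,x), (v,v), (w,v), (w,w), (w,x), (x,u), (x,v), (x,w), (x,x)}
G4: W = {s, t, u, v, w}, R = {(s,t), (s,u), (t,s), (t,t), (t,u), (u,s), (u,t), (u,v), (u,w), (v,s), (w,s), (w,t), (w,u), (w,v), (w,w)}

G3

This is the axiom for convergence; its first-order frame correspondent is ∀x ∀y ∀z (Rxy ∧ Rxz → ∃w (Ryw ∧ Rzw)).
G1: fails — Ruw and Ruu but w and u have no common successor.
G2: fails — Rvv and Rvu but v and u have no common successor.
G3: ✓.
G4: fails — Ruv and Rus but v and s have no common successor.
Valid on: G3.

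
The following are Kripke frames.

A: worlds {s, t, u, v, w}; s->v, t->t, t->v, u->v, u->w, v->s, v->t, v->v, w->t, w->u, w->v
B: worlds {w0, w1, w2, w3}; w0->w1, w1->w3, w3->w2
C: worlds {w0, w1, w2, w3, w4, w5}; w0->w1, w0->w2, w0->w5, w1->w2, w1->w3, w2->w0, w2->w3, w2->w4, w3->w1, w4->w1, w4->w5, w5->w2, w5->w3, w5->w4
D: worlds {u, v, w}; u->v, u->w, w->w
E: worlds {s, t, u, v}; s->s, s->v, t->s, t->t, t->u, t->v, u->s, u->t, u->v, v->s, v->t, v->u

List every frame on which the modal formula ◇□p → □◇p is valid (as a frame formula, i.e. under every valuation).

This is the axiom for convergence; its first-order frame correspondent is ∀x ∀y ∀z (Rxy ∧ Rxz → ∃w (Ryw ∧ Rzw)).
A: satisfies the condition.
B: fails — Rw3w2 and Rw3w2 but w2 and w2 have no common successor.
C: fails — Rw1w2 and Rw1w3 but w2 and w3 have no common successor.
D: fails — Ruv and Ruv but v and v have no common successor.
E: satisfies the condition.

A, E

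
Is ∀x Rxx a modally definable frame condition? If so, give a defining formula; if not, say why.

Yes — defined by □r → r

The condition is reflexivity. A defining modal formula is □r → r.
Suppose □r→r is valid. At any x set V(r)={w : Rxw}. Then □r holds at x, so r holds at x, i.e. Rxx.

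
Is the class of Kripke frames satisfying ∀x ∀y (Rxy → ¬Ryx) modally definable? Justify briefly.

No

Any modally definable frame class is closed under surjective bounded morphisms.
The 3-cycle (worlds 0,1,2 with 0→1→2→0) is asymmetric. Mapping every world to a single reflexive point • is a surjective bounded morphism, and the reflexive point is not asymmetric (R•• but asymmetry requires ¬R••).
Hence asymmetry is not modally definable.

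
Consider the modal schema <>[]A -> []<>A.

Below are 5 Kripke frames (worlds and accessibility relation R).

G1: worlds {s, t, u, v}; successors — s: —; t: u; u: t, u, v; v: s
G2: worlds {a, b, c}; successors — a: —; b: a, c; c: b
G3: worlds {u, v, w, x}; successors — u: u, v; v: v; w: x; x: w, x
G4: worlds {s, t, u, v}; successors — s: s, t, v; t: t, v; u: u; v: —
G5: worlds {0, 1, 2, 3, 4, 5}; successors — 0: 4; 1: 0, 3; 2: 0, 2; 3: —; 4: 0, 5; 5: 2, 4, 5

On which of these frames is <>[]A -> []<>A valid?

This is the axiom for convergence; its first-order frame correspondent is forall x forall y forall z (Rxy & Rxz -> exists w (Ryw & Rzw)).
G1: fails — Ruv and Rut but v and t have no common successor.
G2: fails — Rba and Rba but a and a have no common successor.
G3: ✓.
G4: fails — Rsv and Rsv but v and v have no common successor.
G5: fails — R10 and R13 but 0 and 3 have no common successor.

G3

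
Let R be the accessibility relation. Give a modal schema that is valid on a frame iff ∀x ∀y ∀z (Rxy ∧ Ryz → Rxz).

The condition is transitivity. The 4 schema □q → □□q defines it.

□q → □□q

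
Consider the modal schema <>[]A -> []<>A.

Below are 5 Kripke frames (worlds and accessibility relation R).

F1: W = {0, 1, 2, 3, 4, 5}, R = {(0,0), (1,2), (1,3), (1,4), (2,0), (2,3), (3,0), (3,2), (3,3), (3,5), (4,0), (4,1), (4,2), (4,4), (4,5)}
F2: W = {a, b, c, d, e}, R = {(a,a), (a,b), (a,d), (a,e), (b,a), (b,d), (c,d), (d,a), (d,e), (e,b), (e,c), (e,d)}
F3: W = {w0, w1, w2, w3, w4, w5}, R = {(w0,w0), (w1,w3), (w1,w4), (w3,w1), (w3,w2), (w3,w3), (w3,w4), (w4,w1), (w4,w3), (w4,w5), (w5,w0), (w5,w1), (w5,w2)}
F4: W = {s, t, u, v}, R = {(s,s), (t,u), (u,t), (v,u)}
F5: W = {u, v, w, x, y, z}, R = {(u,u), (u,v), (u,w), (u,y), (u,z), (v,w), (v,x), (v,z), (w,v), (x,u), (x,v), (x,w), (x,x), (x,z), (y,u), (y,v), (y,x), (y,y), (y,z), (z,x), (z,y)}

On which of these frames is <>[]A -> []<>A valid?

F4

This is the axiom for convergence; its first-order frame correspondent is forall x forall y forall z (Rxy & Rxz -> exists w (Ryw & Rzw)).
F1: fails — R32 and R35 but 2 and 5 have no common successor.
F2: fails — Rae and Rad but e and d have no common successor.
F3: fails — Rw3w1 and Rw3w2 but w1 and w2 have no common successor.
F4: ✓.
F5: fails — Ruv and Ruw but v and w have no common successor.
Valid on: F4.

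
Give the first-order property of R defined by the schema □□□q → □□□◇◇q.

∀x ∀z (xR³z → ∃w (xR³w ∧ zR²w))

This is a Sahlqvist (Geach-type) schema ◇^0□^3q → □^3◇^2q.
First-order correspondent: ∀x ∀z (xR³z → ∃w (xR³w ∧ zR²w)).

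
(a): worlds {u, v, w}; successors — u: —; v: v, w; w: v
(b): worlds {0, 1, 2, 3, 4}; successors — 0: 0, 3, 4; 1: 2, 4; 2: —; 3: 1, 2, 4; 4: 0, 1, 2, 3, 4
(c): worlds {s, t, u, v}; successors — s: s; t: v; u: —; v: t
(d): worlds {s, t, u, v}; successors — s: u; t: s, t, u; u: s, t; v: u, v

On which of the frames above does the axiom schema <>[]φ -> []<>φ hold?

(a), (c)

The schema corresponds to convergence: forall x forall y forall z (Rxy & Rxz -> exists w (Ryw & Rzw)).
(a): satisfies the condition.
(b): fails — R12 and R12 but 2 and 2 have no common successor.
(c): satisfies the condition.
(d): fails — Rts and Rtu but s and u have no common successor.
Valid on: (a), (c).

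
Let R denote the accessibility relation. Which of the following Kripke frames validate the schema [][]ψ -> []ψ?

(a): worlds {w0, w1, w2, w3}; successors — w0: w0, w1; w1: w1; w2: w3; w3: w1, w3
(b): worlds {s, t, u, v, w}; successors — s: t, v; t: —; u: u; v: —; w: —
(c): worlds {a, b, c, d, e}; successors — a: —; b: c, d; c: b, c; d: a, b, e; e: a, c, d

(a)

The schema corresponds to density: forall x forall y (Rxy -> exists z (Rxz & Rzy)).
(a): holds.
(b): fails — Rsv but no z with Rsz and Rzv.
(c): fails — Red but no z with Rez and Rzd.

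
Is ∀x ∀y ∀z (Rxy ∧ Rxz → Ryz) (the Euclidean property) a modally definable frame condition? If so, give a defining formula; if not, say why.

The condition is the Euclidean property. A defining modal formula is ◇q → □◇q.
Suppose ◇q→□◇q is valid. Take Rxy, Rxz and set V(q)={y}. Then ◇q at x, so □◇q at x, so ◇q at z, so some w with Rzw has q; w=y, i.e. Rzy. By symmetry of the argument, Ryz.

Yes — defined by ◇q → □◇q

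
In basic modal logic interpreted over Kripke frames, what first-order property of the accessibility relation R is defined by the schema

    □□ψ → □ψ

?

density

Suppose □□ψ→□ψ is valid. Take Rxy and set V(ψ)={w : xR²w}. Then □□ψ at x, so □ψ at x, so ψ at y, i.e. ∃z(Rxz∧Rzy).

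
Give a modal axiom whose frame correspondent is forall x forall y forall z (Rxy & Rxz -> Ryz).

A defining formula is ◇s → □◇s (the 5 axiom).
Suppose ◇s→□◇s is valid. Take Rxy, Rxz and set V(s)={y}. Then ◇s at x, so □◇s at x, so ◇s at z, so some w with Rzw has s; w=y, i.e. Rzy. By symmetry of the argument, Ryz.

◇s → □◇s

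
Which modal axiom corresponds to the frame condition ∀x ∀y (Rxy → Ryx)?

This is symmetry; the standard corresponding axiom is B: s → □◇s.
Suppose s→□◇s is valid. Take Rxy and set V(s)={x}. Then s at x, so □◇s at x, so ◇s at y, so some z with Ryz has s; z=x, i.e. Ryx.

s → □◇s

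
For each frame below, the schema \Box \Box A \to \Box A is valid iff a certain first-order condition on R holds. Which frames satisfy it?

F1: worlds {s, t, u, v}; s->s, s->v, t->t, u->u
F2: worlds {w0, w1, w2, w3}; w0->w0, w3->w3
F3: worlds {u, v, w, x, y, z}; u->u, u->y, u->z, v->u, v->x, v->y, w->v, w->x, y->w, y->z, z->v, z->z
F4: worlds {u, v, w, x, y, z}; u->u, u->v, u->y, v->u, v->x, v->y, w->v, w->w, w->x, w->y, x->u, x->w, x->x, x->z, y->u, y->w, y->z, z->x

F1, F2

The schema corresponds to density: \forall x \forall y (Rxy \to \exists z (Rxz \wedge Rzy)).
F1: ✓.
F2: ✓.
F3: fails — Rvx but no t with Rvt and Rtx.
F4: fails — Ryz but no t with Ryt and Rtz.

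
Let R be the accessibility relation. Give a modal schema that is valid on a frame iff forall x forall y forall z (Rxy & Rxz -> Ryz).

This is the Euclidean property; the standard corresponding axiom is 5: ◇s → □◇s.
Suppose ◇s→□◇s is valid. Take Rxy, Rxz and set V(s)={y}. Then ◇s at x, so □◇s at x, so ◇s at z, so some w with Rzw has s; w=y, i.e. Rzy. By symmetry of the argument, Ryz.

◇s → □◇s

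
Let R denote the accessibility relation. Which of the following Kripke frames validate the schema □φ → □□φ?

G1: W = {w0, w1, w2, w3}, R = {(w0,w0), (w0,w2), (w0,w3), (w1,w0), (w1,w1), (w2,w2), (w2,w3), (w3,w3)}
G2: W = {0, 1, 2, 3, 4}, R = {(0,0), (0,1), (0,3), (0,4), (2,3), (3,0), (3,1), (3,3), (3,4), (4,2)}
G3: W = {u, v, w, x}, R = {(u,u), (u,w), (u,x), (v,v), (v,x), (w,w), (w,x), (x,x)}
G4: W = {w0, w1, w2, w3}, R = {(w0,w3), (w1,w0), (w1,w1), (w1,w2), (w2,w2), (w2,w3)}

G3

The schema corresponds to transitivity: ∀x ∀y ∀z (Rxy ∧ Ryz → Rxz).
G1: fails — Rw1w0 and Rw0w2 but not Rw1w2.
G2: fails — R34 and R42 but not R32.
G3: ✓.
G4: fails — Rw1w2 and Rw2w3 but not Rw1w3.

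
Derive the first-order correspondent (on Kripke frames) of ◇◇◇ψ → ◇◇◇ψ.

∀x ∀y (xR³y → ∃w (y = w ∧ xR³w))

This is a Sahlqvist (Geach-type) schema ◇^3□^0ψ → □^0◇^3ψ.
Minimal-valuation argument: fix x; take any y with xR^3y and any z with xR^0z. Set V(ψ) to the set of worlds R-reachable from y in exactly 0 steps. Then □^0ψ holds at y, so the antecedent holds at x; validity forces ◇^3ψ at z, giving a w with zR^3w and yR^0w.
First-order correspondent: ∀x ∀y (xR³y → ∃w (y = w ∧ xR³w)).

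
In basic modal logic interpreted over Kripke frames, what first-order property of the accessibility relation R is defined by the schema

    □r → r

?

Suppose □r→r is valid. At any x set V(r)={w : Rxw}. Then □r holds at x, so r holds at x, i.e. Rxx.

reflexivity: ∀x Rxx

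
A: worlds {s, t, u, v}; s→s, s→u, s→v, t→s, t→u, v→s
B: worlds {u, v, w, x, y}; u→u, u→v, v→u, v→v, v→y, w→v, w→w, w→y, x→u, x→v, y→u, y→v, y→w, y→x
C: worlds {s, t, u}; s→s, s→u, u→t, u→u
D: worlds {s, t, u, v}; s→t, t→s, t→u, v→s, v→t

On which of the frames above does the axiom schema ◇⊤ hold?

B

The schema corresponds to seriality: ∀x ∃y Rxy.
A: fails — world u has no successor.
B: satisfies the condition.
C: fails — world t has no successor.
D: fails — world u has no successor.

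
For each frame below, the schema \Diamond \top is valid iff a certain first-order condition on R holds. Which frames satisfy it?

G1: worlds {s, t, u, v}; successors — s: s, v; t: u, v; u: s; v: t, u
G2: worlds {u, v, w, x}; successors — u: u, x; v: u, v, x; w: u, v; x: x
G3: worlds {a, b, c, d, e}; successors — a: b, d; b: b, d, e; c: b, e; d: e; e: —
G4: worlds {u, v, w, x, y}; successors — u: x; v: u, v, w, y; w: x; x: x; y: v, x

The schema corresponds to seriality: \forall x \exists y Rxy.
G1: satisfies the condition.
G2: satisfies the condition.
G3: fails — world e has no successor.
G4: satisfies the condition.
Valid on: G1, G2, G4.

G1, G2, G4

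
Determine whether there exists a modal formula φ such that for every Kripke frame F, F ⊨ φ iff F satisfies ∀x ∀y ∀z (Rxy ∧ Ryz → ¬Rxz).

Not modally definable

Modal frame validity is preserved under surjective bounded morphisms.
The 5-cycle (worlds s,t,u,v,w with s→t→u→v→w→s) is intransitive. Mapping every world to a single reflexive point • is a surjective bounded morphism; the reflexive point is not intransitive (R••∧R•• but R••).
So no modal formula (or set of formulas) defines exactly the intransitive frames.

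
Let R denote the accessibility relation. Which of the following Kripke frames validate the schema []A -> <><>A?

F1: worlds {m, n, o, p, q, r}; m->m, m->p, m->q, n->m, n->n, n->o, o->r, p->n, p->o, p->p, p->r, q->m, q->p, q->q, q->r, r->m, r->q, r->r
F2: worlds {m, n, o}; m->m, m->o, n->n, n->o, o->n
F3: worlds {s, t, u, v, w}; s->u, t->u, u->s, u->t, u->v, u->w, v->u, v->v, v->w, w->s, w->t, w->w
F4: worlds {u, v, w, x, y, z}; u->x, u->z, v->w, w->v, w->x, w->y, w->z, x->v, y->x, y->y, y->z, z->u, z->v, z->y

F1, F2

This is the axiom for a generalized confluence (Geach) condition; its first-order frame correspondent is forall x exists w (xRw & x R^2 w).
F1: satisfies the condition.
F2: satisfies the condition.
F3: fails — at s but no w* with sRw* and sR²w*.
F4: fails — at u but no t with uRt and uR²t.
Valid on: F1, F2.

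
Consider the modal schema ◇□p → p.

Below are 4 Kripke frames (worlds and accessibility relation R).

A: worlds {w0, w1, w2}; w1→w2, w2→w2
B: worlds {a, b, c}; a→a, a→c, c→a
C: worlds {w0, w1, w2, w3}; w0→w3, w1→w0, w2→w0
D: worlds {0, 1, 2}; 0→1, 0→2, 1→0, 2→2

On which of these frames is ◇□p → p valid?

This is the axiom for symmetry; its first-order frame correspondent is ∀x ∀y (Rxy → Ryx).
A: fails — Rw1w2 but not Rw2w1.
B: condition met.
C: fails — Rw1w0 but not Rw0w1.
D: fails — R02 but not R20.

B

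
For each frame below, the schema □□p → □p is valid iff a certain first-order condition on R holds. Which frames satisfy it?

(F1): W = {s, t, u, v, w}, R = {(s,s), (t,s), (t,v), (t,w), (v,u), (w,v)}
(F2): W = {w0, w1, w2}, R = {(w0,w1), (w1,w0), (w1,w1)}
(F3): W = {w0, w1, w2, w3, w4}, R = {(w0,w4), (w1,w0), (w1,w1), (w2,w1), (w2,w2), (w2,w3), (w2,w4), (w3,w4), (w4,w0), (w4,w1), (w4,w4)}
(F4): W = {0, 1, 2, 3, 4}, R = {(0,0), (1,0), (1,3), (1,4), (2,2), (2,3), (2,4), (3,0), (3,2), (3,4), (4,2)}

Frame correspondent (Sahlqvist): ∀x ∀y (Rxy → ∃z (Rxz ∧ Rzy)) — i.e. density.
(F1): fails — Rvu but no z with Rvz and Rzu.
(F2): condition met.
(F3): condition met.
(F4): fails — R13 but no z with R1z and Rz3.
Valid on: (F2), (F3).

(F2), (F3)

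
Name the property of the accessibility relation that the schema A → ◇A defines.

reflexivity: ∀x Rxx

Equivalently (dual form): □A → A.
Suppose □A→A is valid. At any x set V(A)={w : Rxw}. Then □A holds at x, so A holds at x, i.e. Rxx.
The converse is a direct semantic check.
Frame condition: ∀x Rxx.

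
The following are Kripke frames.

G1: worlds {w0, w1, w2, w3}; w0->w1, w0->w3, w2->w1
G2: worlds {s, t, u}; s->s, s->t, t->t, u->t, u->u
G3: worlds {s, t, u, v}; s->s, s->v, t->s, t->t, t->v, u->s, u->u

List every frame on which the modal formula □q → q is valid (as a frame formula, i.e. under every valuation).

G2

The schema corresponds to reflexivity: ∀x Rxx.
G1: fails — world w0 does not see itself.
G2: satisfies the condition.
G3: fails — world v does not see itself.
Valid on: G2.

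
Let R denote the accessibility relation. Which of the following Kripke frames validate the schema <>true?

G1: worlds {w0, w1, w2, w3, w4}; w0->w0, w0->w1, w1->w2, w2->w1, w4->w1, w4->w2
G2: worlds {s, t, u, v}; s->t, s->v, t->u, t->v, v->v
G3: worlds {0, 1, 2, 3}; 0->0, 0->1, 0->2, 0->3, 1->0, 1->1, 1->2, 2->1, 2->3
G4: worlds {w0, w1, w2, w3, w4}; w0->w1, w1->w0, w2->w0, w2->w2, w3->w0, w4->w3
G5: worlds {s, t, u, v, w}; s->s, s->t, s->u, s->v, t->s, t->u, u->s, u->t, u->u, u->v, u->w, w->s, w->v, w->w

G4

Frame correspondent (Sahlqvist): forall x exists y Rxy — i.e. seriality.
G1: fails — world w3 has no successor.
G2: fails — world u has no successor.
G3: fails — world 3 has no successor.
G4: ✓.
G5: fails — world v has no successor.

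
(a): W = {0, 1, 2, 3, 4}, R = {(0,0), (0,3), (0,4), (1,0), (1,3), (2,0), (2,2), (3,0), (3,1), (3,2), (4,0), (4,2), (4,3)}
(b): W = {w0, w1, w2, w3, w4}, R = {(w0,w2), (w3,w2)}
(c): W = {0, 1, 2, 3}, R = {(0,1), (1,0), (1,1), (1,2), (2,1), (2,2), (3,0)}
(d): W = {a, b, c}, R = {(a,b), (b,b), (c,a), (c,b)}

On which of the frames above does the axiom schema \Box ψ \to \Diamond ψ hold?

(a), (c), (d)

The schema corresponds to seriality: \forall x \exists y Rxy.
(a): holds.
(b): fails — world w1 has no successor.
(c): holds.
(d): holds.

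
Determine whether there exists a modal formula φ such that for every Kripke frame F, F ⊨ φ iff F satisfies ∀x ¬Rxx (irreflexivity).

Any modally definable frame class is closed under surjective bounded morphisms.
The 5-cycle (worlds 0,1,2,3,4 with 0→1→2→3→4→0) is irreflexive, and the map sending every world to a single reflexive point • is a surjective bounded morphism (forth: every edge maps to (•,•); back: every world has a successor). So any modal formula valid on the 5-cycle is also valid on the reflexive point, which is not irreflexive.
So the class is not modally definable.

No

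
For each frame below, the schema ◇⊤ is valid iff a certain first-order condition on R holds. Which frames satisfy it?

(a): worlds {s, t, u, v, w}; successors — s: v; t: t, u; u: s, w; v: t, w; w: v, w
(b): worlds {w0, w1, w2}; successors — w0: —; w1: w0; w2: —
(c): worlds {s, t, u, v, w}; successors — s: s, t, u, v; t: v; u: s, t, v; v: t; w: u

(a), (c)

This is the axiom for seriality; its first-order frame correspondent is ∀x ∃y Rxy.
(a): holds.
(b): fails — world w0 has no successor.
(c): holds.
Valid on: (a), (c).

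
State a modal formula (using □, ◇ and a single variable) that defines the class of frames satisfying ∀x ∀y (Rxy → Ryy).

□(□q → q)

The condition is shift-reflexivity. The T□ schema □(□q → q) defines it.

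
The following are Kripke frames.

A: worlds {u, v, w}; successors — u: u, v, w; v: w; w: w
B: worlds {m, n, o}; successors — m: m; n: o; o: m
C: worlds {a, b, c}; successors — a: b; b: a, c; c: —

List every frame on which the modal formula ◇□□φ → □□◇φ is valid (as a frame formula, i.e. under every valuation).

A, B

The schema corresponds to a generalized confluence (Geach) condition: ∀x ∀y ∀z ((xRy ∧ xR²z) → ∃w (yR²w ∧ zRw)).
A: satisfies the condition.
B: satisfies the condition.
C: fails — aRb, aR²c but no w with bR²w and cRw.
Valid on: A, B.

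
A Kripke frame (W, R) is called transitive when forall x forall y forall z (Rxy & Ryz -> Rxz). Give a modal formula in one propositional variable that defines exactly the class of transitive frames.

This is transitivity; the standard corresponding axiom is 4: □s → □□s.

□s → □□s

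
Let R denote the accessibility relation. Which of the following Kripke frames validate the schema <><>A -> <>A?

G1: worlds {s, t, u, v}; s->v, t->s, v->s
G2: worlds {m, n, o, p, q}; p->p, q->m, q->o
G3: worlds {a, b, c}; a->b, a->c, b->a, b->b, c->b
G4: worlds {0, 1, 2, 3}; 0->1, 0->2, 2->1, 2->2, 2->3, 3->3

G2

The schema corresponds to transitivity: forall x forall y forall z (Rxy & Ryz -> Rxz).
G1: fails — Rvs and Rsv but not Rvv.
G2: holds.
G3: fails — Rab and Rba but not Raa.
G4: fails — R02 and R23 but not R03.
Valid on: G2.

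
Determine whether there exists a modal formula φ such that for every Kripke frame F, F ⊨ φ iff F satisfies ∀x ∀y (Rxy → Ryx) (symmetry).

Yes — defined by p → □◇p

The condition is symmetry. A defining modal formula is p → □◇p.
Suppose p→□◇p is valid. Take Rxy and set V(p)={x}. Then p at x, so □◇p at x, so ◇p at y, so some z with Ryz has p; z=x, i.e. Ryx.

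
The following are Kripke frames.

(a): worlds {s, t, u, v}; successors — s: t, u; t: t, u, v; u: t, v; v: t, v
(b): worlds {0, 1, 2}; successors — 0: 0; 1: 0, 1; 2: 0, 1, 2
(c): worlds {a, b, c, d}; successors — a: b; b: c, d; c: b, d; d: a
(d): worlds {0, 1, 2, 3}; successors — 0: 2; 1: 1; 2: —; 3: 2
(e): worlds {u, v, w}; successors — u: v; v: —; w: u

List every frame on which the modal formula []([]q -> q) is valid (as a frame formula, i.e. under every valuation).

This is the axiom for shift-reflexivity; its first-order frame correspondent is forall x forall y (Rxy -> Ryy).
(a): fails — Rtu but not Ruu.
(b): ✓.
(c): fails — Rbc but not Rcc.
(d): fails — R32 but not R22.
(e): fails — Ruv but not Rvv.
Valid on: (b).

(b)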